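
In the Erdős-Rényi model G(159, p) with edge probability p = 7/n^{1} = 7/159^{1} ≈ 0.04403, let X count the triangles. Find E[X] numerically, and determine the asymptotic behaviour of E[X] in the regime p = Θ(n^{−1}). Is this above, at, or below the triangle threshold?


Number of potential triangles: C(159, 3) = 657359.
Each occurs with probability p³ ≈ (0.04403)³ ≈ 8.533020e-05.
By linearity: E[X] = C(159, 3)·p³ ≈ 657359 · 8.533020e-05 ≈ 56.0926.
Here α = 1, so p = 7/n is exactly at the triangle threshold p ~ 1/n. Asymptotically E[X] → c³/6 = 7³/6 = 343/6 ≈ 57.1667, a bounded constant. In this regime the triangle count is asymptotically Poisson(c³/6).

E[X] ≈ 56.0926; in regime p = Θ(1/n^{1}) E[X] stays bounded (at the triangle threshold p ~ 1/n).


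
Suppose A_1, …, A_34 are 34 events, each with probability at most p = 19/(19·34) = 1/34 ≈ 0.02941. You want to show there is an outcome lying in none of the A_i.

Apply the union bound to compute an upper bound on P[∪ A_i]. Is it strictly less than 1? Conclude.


Union bound: P[∪_{i=1}^{34} A_i] ≤ Σ_i P[A_i] ≤ 34·p = 34·(1/34) = 1.
Numerically: 1 ≈ 1.00000.
Is 1 < 1? NO.
Since the bound 1 is ≥ 1, the union bound is uninformative here; it does NOT by itself certify existence.

34·p = 1 ≈ 1.00000; existence NOT certified by the union bound.


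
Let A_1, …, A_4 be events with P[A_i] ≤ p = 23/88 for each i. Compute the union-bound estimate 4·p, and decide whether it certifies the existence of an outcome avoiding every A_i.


Union bound: P[∪_{i=1}^{4} A_i] ≤ Σ_i P[A_i] ≤ 4·p = 4·(23/88) = 23/22.
Numerically: 23/22 ≈ 1.0454545.
Is 23/22 < 1? NO.
Since the bound 23/22 is ≥ 1, the union bound is uninformative here; it does NOT by itself certify existence.

4·p = 23/22 ≈ 1.0454545; existence NOT certified by the union bound.


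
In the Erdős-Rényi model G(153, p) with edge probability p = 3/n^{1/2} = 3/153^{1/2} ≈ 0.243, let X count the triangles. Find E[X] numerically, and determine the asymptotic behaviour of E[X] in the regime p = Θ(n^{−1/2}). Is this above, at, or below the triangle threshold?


Number of potential triangles: C(153, 3) = 585276.
Each occurs with probability p³ ≈ (0.243)³ ≈ 1.42668e-02.
By linearity: E[X] = C(153, 3)·p³ ≈ 585276 · 1.42668e-02 ≈ 8350.016.
Since α = 1/2 < 1, p = c/n^{1/2} ≫ 1/n is above the triangle threshold p ~ 1/n. Asymptotically E[X] ~ (c³/6)·n^{3(1−α)} = (3³/6)·n^{1.5} → ∞; triangles are abundant w.h.p.

E[X] ≈ 8350.016; in regime p = Θ(1/n^{1/2}) E[X] diverges (above the triangle threshold p ~ 1/n).


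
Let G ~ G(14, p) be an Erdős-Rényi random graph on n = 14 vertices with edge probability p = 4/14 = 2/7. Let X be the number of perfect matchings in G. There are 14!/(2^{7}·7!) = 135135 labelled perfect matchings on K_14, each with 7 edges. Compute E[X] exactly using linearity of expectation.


K_14 has 14!/(2^{7}·7!) = 135135 labelled perfect matchings.
For each such perfect matching H, let X_H = 1 if all 7 edges of H are present in G. Then P[X_H = 1] = p^{7} = (2/7)^{7} = 128/823543.
By linearity: E[X] = Σ_H E[X_H] = 135135 · p^{7} = 135135 · 128/823543 = 2471040/117649.
Numerically: E[X] ≈ 21.003.

E[X] = 135135 · (2/7)^{7} = 2471040/117649 ≈ 21.003.


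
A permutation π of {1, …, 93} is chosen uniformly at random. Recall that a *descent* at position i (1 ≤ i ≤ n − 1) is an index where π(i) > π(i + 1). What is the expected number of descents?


Write X = Σ X_I over i = 1, …, 92, with X_I the indicator of one descent.
There are 92 indicators.
For each fixed i, the pair (π(i), π(i+1)) is a uniformly random ordered pair of distinct values from {1, …, 93}; by symmetry P[π(i) > π(i+1)] = 1/2.
By linearity: E[X] = 92 · (1/2) = (93 − 1) · (1/2) = 46 ≈ 46.000000.

E[X] = 46 = 46.000000.


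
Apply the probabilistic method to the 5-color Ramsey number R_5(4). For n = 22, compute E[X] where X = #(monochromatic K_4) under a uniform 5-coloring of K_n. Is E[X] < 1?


E[X] = C(22, 4) · 5^{1 − 6} = 7315 · 5^{−5} = 7315/3125.
As a reduced fraction: E[X] = 1463/625 ≈ 2.3408.
Is E[X] < 1? NO.
Since E[X] ≥ 1, the first-moment bound is inconclusive at n = 22; it does NOT by itself certify R_5(4) > 22.

E[X] = 1463/625 ≈ 2.3408; E[X] ≥ 1; first-moment method inconclusive here.


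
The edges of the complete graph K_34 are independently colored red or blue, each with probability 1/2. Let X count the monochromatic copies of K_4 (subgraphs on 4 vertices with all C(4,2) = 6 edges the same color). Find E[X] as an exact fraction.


Let X = Σ_S X_S over the C(34, 4) = 46376 subsets S of size 4, where X_S = 1 if the K_4 on S is monochromatic.
For a fixed S, the K_4 on S has C(4, 2) = 6 edges. P[all 6 edges red] = (1/2)^6, and likewise for blue, so P[monochromatic] = 2·(1/2)^6 = 2^{1 − 6} = 1/32.
By linearity of expectation: E[X] = C(34, 4) · 2^{1 − 6} = 46376 · 1/32 = 5797/4.
Numerically: E[X] ≈ 1449.250000.

E[X] = C(34,4)·2^(1−C(4,2)) = 5797/4 ≈ 1449.250000.


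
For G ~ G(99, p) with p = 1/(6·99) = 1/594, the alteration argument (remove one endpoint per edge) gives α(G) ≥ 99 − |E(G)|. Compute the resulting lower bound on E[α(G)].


E[|E(G)|] = C(99, 2)·p = 4851 · (1/594) = 49/6.
E[α(G)] ≥ n − E[|E(G)|] = 99 − 49/6 = 545/6.
Numerically: ≈ 90.83333.
(This is only a lower bound; the true E[α(G)] may be larger.)

E[α(G)] ≥ 545/6 ≈ 90.83333.


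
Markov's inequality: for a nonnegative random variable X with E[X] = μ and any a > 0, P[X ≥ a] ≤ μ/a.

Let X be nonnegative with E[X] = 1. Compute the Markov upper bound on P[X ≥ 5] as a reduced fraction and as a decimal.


μ = E[X] = 1, a = 5.
Markov: P[X ≥ 5] ≤ μ/a = (1)/5 = 1/5.
Numerically: ≈ 0.200.
(Since a = 5 > μ = 1.000, the bound 1/5 is < 1 and informative.)

P[X ≥ 5] ≤ 1/5 ≈ 0.200.


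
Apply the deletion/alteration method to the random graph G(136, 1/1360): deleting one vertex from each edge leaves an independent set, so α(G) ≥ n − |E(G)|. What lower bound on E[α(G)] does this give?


E[|E(G)|] = C(136, 2)·p = 9180 · (1/1360) = 27/4.
E[α(G)] ≥ n − E[|E(G)|] = 136 − 27/4 = 517/4.
Numerically: ≈ 129.2500.
(This is only a lower bound; the true E[α(G)] may be larger.)

E[α(G)] ≥ 517/4 ≈ 129.2500.


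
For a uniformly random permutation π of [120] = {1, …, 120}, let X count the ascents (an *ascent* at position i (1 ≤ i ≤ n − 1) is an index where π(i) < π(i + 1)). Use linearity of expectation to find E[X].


Write X = Σ X_I over i = 1, …, 119, with X_I the indicator of one ascent.
There are 119 indicators.
For each fixed i, the pair (π(i), π(i+1)) is a uniformly random ordered pair of distinct values from {1, …, 120}; by symmetry P[π(i) < π(i+1)] = 1/2.
By linearity: E[X] = 119 · (1/2) = (120 − 1) · (1/2) = 119/2 ≈ 59.5000.

E[X] = 119/2 = 59.5000.


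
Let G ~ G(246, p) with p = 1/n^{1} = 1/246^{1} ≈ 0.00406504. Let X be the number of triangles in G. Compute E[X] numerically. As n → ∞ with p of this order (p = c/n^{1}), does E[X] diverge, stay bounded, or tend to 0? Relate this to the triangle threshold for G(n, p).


Number of potential triangles: C(246, 3) = 2450980.
Each occurs with probability p³ ≈ (0.00406504)³ ≈ 6.71729898e-08.
By linearity: E[X] = C(246, 3)·p³ ≈ 2450980 · 6.71729898e-08 ≈ 0.164640.
Here α = 1, so p = 1/n is exactly at the triangle threshold p ~ 1/n. Asymptotically E[X] → c³/6 = 1³/6 = 1/6 ≈ 0.166667, a bounded constant. In this regime the triangle count is asymptotically Poisson(c³/6).

E[X] ≈ 0.164640; in regime p = Θ(1/n^{1}) E[X] stays bounded (at the triangle threshold p ~ 1/n).


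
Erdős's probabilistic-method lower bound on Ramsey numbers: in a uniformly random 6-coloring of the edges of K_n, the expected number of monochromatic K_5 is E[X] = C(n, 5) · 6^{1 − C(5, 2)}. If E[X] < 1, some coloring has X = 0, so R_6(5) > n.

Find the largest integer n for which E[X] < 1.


We need C(n, 5) · 6^{1 − 10} < 1, i.e. C(n, 5) < 6^{10 − 1} = 10077696.
Check values of n near the boundary:
  n = 61: C(61, 5) = 5949147; 5949147 < 10077696? YES
  n = 62: C(62, 5) = 6471002; 6471002 < 10077696? YES
  n = 63: C(63, 5) = 7028847; 7028847 < 10077696? YES
  n = 64: C(64, 5) = 7624512; 7624512 < 10077696? YES
  n = 65: C(65, 5) = 8259888; 8259888 < 10077696? YES
  n = 66: C(66, 5) = 8936928; 8936928 < 10077696? YES
  n = 67: C(67, 5) = 9657648; 9657648 < 10077696? YES
  n = 68: C(68, 5) = 10424128; 10424128 < 10077696? NO
  n = 69: C(69, 5) = 11238513; 11238513 < 10077696? NO
The largest n with C(n, 5) < 10077696 is n = 67 (where E[X] = 67067/69984 ≈ 0.9583). Hence R_6(5) > 67, i.e. R_6(5) ≥ 68.

Largest n = 67; hence R_6(5) > 67.


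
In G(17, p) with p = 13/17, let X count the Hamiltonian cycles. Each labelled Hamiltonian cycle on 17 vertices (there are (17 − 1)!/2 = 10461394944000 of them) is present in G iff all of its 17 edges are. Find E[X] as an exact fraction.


K_17 has (17 − 1)!/2 = 10461394944000 labelled Hamiltonian cycles.
For each such Hamiltonian cycle H, let X_H = 1 if all 17 edges of H are present in G. Then P[X_H = 1] = p^{17} = (13/17)^{17} = 8650415919381337933/827240261886336764177.
By linearity: E[X] = Σ_H E[X_H] = 10461394944000 · p^{17} = 10461394944000 · 8650415919381337933/827240261886336764177 = 90495417362513040260241610752000/827240261886336764177.
Numerically: E[X] ≈ 1.0939e+11.

E[X] = 10461394944000 · (13/17)^{17} = 90495417362513040260241610752000/827240261886336764177 ≈ 1.0939e+11.


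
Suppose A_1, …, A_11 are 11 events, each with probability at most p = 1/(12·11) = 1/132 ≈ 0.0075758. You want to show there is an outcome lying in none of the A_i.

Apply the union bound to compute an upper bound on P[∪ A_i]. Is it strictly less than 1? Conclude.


Union bound: P[∪_{i=1}^{11} A_i] ≤ Σ_i P[A_i] ≤ 11·p = 11·(1/132) = 1/12.
Numerically: 1/12 ≈ 0.0833333.
Is 1/12 < 1? YES.
Since P[∪ A_i] ≤ 1/12 < 1, the complement has P[∩ A_i^c] ≥ 1 − 1/12 = 11/12 > 0, so some outcome avoids every A_i.

11·p = 1/12 ≈ 0.0833333; existence CERTIFIED by the union bound.


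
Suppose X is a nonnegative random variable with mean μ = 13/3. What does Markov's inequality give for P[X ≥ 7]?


μ = E[X] = 13/3, a = 7.
Markov: P[X ≥ 7] ≤ μ/a = (13/3)/7 = 13/21.
Numerically: ≈ 0.61905.
(Since a = 7 > μ = 4.33333, the bound 13/21 is < 1 and informative.)

P[X ≥ 7] ≤ 13/21 ≈ 0.61905.


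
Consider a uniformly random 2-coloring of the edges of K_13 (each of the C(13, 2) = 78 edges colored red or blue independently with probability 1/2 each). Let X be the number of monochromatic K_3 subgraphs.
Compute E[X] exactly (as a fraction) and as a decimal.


Let X = Σ_S X_S over the C(13, 3) = 286 subsets S of size 3, where X_S = 1 if the K_3 on S is monochromatic.
For a fixed S, the K_3 on S has C(3, 2) = 3 edges. P[all 3 edges red] = (1/2)^3, and likewise for blue, so P[monochromatic] = 2·(1/2)^3 = 2^{1 − 3} = 1/4.
By linearity of expectation: E[X] = C(13, 3) · 2^{1 − 3} = 286 · 1/4 = 143/2.
Numerically: E[X] ≈ 71.50000.

E[X] = C(13,3)·2^(1−C(3,2)) = 143/2 ≈ 71.50000.


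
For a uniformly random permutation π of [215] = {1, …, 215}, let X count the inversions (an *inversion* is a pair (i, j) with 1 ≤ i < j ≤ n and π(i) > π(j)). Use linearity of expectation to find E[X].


Write X = Σ X_I over the C(215, 2) = 23005 pairs i < j, with X_I the indicator of one inversion.
There are 23005 indicators.
For each fixed pair i < j, the values π(i) and π(j) are two distinct elements of {1, …, 215} in uniformly random order; by symmetry P[π(i) > π(j)] = 1/2.
By linearity: E[X] = 23005 · (1/2) = C(215, 2) · (1/2) = 23005/2 = 23005/2 ≈ 11502.50000.

E[X] = 23005/2 = 11502.50000.


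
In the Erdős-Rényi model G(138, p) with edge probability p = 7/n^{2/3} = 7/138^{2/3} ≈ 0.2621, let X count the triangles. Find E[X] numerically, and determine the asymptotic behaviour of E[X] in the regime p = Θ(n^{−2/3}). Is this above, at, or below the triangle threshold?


Number of potential triangles: C(138, 3) = 428536.
Each occurs with probability p³ ≈ (0.2621)³ ≈ 1.801092e-02.
By linearity: E[X] = C(138, 3)·p³ ≈ 428536 · 1.801092e-02 ≈ 7718.3285.
Since α = 2/3 < 1, p = c/n^{2/3} ≫ 1/n is above the triangle threshold p ~ 1/n. Asymptotically E[X] ~ (c³/6)·n^{3(1−α)} = (7³/6)·n^{1} → ∞; triangles are abundant w.h.p.

E[X] ≈ 7718.3285; in regime p = Θ(1/n^{2/3}) E[X] diverges (above the triangle threshold p ~ 1/n).


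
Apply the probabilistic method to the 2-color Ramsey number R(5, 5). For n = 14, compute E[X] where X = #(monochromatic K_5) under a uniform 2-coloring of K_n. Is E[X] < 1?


E[X] = C(14, 5) · 2^{1 − 10} = 2002 · 2^{−9} = 2002/512.
As a reduced fraction: E[X] = 1001/256 ≈ 3.910.
Is E[X] < 1? NO.
Since E[X] ≥ 1, the first-moment bound is inconclusive at n = 14; it does NOT by itself certify R(5, 5) > 14.

E[X] = 1001/256 ≈ 3.910; E[X] ≥ 1; first-moment method inconclusive here.


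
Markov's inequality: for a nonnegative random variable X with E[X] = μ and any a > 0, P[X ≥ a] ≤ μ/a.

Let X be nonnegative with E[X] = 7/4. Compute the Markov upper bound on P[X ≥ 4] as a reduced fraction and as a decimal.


μ = E[X] = 7/4, a = 4.
Markov: P[X ≥ 4] ≤ μ/a = (7/4)/4 = 7/16.
Numerically: ≈ 0.4375.
(Since a = 4 > μ = 1.7500, the bound 7/16 is < 1 and informative.)

P[X ≥ 4] ≤ 7/16 ≈ 0.4375.


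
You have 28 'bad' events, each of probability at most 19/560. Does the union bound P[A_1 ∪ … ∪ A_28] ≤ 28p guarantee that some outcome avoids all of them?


Union bound: P[∪_{i=1}^{28} A_i] ≤ Σ_i P[A_i] ≤ 28·p = 28·(19/560) = 19/20.
Numerically: 19/20 ≈ 0.950000.
Is 19/20 < 1? YES.
Since P[∪ A_i] ≤ 19/20 < 1, the complement has P[∩ A_i^c] ≥ 1 − 19/20 = 1/20 > 0, so some outcome avoids every A_i.

28·p = 19/20 ≈ 0.950000; existence CERTIFIED by the union bound.


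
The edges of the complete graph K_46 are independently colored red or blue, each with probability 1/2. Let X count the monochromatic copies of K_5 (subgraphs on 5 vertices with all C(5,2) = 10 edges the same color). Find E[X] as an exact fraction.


Let X = Σ_S X_S over the C(46, 5) = 1370754 subsets S of size 5, where X_S = 1 if the K_5 on S is monochromatic.
For a fixed S, the K_5 on S has C(5, 2) = 10 edges. P[all 10 edges red] = (1/2)^10, and likewise for blue, so P[monochromatic] = 2·(1/2)^10 = 2^{1 − 10} = 1/512.
By linearity of expectation: E[X] = C(46, 5) · 2^{1 − 10} = 1370754 · 1/512 = 685377/256.
Numerically: E[X] ≈ 2677.253906.

E[X] = C(46,5)·2^(1−C(5,2)) = 685377/256 ≈ 2677.253906.


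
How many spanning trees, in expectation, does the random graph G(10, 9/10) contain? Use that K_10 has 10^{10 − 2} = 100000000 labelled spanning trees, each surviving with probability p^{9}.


K_10 has 10^{10 − 2} = 100000000 labelled spanning trees.
For each such spanning tree H, let X_H = 1 if all 9 edges of H are present in G. Then P[X_H = 1] = p^{9} = (9/10)^{9} = 387420489/1000000000.
By linearity of expectation: E[X] = Σ_H E[X_H] = 100000000 · p^{9} = 100000000 · 387420489/1000000000 = 387420489/10.
Numerically: E[X] ≈ 3.87e+07.

E[X] = 100000000 · (9/10)^{9} = 387420489/10 ≈ 3.87e+07.


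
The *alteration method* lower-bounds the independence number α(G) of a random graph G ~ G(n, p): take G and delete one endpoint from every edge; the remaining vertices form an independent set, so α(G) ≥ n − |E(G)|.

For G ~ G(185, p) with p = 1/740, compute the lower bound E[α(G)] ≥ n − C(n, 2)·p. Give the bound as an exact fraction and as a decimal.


E[|E(G)|] = C(185, 2)·p = 17020 · (1/740) = 23.
E[α(G)] ≥ n − E[|E(G)|] = 185 − 23 = 162.
Numerically: ≈ 162.000000.
(This is only a lower bound; the true E[α(G)] may be larger.)

E[α(G)] ≥ 162 ≈ 162.000000.


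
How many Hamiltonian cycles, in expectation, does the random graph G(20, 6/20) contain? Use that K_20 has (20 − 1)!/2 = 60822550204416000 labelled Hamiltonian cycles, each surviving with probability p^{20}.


K_20 has (20 − 1)!/2 = 60822550204416000 labelled Hamiltonian cycles.
For each such Hamiltonian cycle H, let X_H = 1 if all 20 edges of H are present in G. Then P[X_H = 1] = p^{20} = (3/10)^{20} = 3486784401/100000000000000000000.
Summing the indicators: E[X] = Σ_H E[X_H] = 60822550204416000 · p^{20} = 60822550204416000 · 3486784401/100000000000000000000 = 51776152168407487821/24414062500000.
Numerically: E[X] ≈ 2.121e+06.

E[X] = 60822550204416000 · (3/10)^{20} = 51776152168407487821/24414062500000 ≈ 2.121e+06.


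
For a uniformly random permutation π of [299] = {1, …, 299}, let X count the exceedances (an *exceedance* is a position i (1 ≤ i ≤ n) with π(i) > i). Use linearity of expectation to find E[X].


Write X = Σ_{i=1}^{299} X_i, where X_i = 1_{π(i) > i}.
For each fixed i, π(i) is uniform over {1, …, 299} (marginal of a uniform permutation), so P[π(i) > i] = (n − i)/n. Summing: Σ_{i=1}^{299} (n − i)/n = (0 + 1 + … + 298)/299 = 299(299 − 1)/(2·299) = (299 − 1)/2.
Hence E[X] = Σ_{i=1}^{299} (299 − i)/299 = 149 ≈ 149.0000.

E[X] = 149 = 149.0000.


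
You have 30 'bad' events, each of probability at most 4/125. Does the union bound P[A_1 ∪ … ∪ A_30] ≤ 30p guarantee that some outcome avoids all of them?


Union bound: P[∪_{i=1}^{30} A_i] ≤ Σ_i P[A_i] ≤ 30·p = 30·(4/125) = 24/25.
Numerically: 24/25 ≈ 0.9600000.
Is 24/25 < 1? YES.
Since P[∪ A_i] ≤ 24/25 < 1, the complement has P[∩ A_i^c] ≥ 1 − 24/25 = 1/25 > 0, so some outcome avoids every A_i.

30·p = 24/25 ≈ 0.9600000; existence CERTIFIED by the union bound.


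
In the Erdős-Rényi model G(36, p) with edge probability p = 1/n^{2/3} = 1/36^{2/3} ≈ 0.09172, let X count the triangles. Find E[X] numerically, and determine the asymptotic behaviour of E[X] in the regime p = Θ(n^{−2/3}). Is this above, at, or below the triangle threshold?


Number of potential triangles: C(36, 3) = 7140.
Each occurs with probability p³ ≈ (0.09172)³ ≈ 7.716049e-04.
By linearity: E[X] = C(36, 3)·p³ ≈ 7140 · 7.716049e-04 ≈ 5.5093.
Since α = 2/3 < 1, p = c/n^{2/3} ≫ 1/n is above the triangle threshold p ~ 1/n. Asymptotically E[X] ~ (c³/6)·n^{3(1−α)} = (1³/6)·n^{1} → ∞; triangles are abundant w.h.p.

E[X] ≈ 5.5093; in regime p = Θ(1/n^{2/3}) E[X] diverges (above the triangle threshold p ~ 1/n).


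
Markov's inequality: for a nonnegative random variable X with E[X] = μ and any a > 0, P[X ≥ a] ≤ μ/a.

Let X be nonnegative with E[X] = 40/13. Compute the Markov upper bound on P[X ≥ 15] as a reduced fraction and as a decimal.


μ = E[X] = 40/13, a = 15.
Markov: P[X ≥ 15] ≤ μ/a = (40/13)/15 = 8/39.
Numerically: ≈ 0.2051.
(Since a = 15 > μ = 3.0769, the bound 8/39 is < 1 and informative.)

P[X ≥ 15] ≤ 8/39 ≈ 0.2051.


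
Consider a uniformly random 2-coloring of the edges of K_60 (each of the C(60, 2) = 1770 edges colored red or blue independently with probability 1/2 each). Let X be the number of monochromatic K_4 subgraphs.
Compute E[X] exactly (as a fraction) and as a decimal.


Let X = Σ_S X_S over the C(60, 4) = 487635 subsets S of size 4, where X_S = 1 if the K_4 on S is monochromatic.
For a fixed S, the K_4 on S has C(4, 2) = 6 edges. P[all 6 edges red] = (1/2)^6, and likewise for blue, so P[monochromatic] = 2·(1/2)^6 = 2^{1 − 6} = 1/32.
By linearity: E[X] = C(60, 4) · 2^{1 − 6} = 487635 · 1/32 = 487635/32.
Numerically: E[X] ≈ 15238.5938.

E[X] = C(60,4)·2^(1−C(4,2)) = 487635/32 ≈ 15238.5938.


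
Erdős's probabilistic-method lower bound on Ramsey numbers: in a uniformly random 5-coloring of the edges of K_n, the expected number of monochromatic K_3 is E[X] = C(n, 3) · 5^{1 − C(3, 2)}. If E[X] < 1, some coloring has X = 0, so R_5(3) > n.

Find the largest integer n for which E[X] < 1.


We need C(n, 3) · 5^{1 − 3} < 1, i.e. C(n, 3) < 5^{3 − 1} = 25.
Check values of n near the boundary:
  n = 3: C(3, 3) = 1; 1 < 25? YES
  n = 4: C(4, 3) = 4; 4 < 25? YES
  n = 5: C(5, 3) = 10; 10 < 25? YES
  n = 6: C(6, 3) = 20; 20 < 25? YES
  n = 7: C(7, 3) = 35; 35 < 25? NO
The largest n with C(n, 3) < 25 is n = 6 (where E[X] = 4/5 ≈ 0.8000000). Hence R_5(3) > 6, i.e. R_5(3) ≥ 7.

Largest n = 6; hence R_5(3) > 6.


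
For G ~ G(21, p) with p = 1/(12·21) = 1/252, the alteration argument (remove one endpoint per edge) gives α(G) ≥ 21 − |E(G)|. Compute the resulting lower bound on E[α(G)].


E[|E(G)|] = C(21, 2)·p = 210 · (1/252) = 5/6.
E[α(G)] ≥ n − E[|E(G)|] = 21 − 5/6 = 121/6.
Numerically: ≈ 20.16667.
(This is only a lower bound; the true E[α(G)] may be larger.)

E[α(G)] ≥ 121/6 ≈ 20.16667.


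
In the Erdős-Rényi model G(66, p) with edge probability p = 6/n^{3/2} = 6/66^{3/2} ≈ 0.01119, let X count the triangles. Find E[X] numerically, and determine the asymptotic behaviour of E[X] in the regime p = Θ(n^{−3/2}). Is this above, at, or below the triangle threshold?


Number of potential triangles: C(66, 3) = 45760.
Each occurs with probability p³ ≈ (0.01119)³ ≈ 1.401219e-06.
By linearity: E[X] = C(66, 3)·p³ ≈ 45760 · 1.401219e-06 ≈ 0.0641.
Since α = 3/2 > 1, p = c/n^{3/2} = o(1/n) is below the triangle threshold p ~ 1/n. Asymptotically E[X] ~ (c³/6)·n^{3(1−α)} = (6³/6)·n^{-1.5} → 0, so by Markov's inequality G has no triangles w.h.p.

E[X] ≈ 0.0641; in regime p = Θ(1/n^{3/2}) E[X] tends to 0 (below the triangle threshold p ~ 1/n).


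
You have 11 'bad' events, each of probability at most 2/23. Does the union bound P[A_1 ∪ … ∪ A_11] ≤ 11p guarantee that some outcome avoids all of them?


Union bound: P[∪_{i=1}^{11} A_i] ≤ Σ_i P[A_i] ≤ 11·p = 11·(2/23) = 22/23.
Numerically: 22/23 ≈ 0.956522.
Is 22/23 < 1? YES.
Since P[∪ A_i] ≤ 22/23 < 1, the complement has P[∩ A_i^c] ≥ 1 − 22/23 = 1/23 > 0, so some outcome avoids every A_i.

11·p = 22/23 ≈ 0.956522; existence CERTIFIED by the union bound.


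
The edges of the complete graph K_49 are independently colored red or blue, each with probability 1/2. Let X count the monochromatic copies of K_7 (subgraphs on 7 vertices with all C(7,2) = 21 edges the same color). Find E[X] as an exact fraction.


Let X = Σ_S X_S over the C(49, 7) = 85900584 subsets S of size 7, where X_S = 1 if the K_7 on S is monochromatic.
For a fixed S, the K_7 on S has C(7, 2) = 21 edges. P[all 21 edges red] = (1/2)^21, and likewise for blue, so P[monochromatic] = 2·(1/2)^21 = 2^{1 − 21} = 1/1048576.
By linearity: E[X] = C(49, 7) · 2^{1 − 21} = 85900584 · 1/1048576 = 10737573/131072.
Numerically: E[X] ≈ 81.921.

E[X] = C(49,7)·2^(1−C(7,2)) = 10737573/131072 ≈ 81.921.


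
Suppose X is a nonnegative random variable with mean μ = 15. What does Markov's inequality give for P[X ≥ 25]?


μ = E[X] = 15, a = 25.
Markov: P[X ≥ 25] ≤ μ/a = (15)/25 = 3/5.
Numerically: ≈ 0.600000.
(Since a = 25 > μ = 15.000000, the bound 3/5 is < 1 and informative.)

P[X ≥ 25] ≤ 3/5 ≈ 0.600000.


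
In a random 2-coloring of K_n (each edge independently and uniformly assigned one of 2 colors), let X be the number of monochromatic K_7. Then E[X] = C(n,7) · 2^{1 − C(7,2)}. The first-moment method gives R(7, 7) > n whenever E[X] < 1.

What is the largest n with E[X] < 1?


We need C(n, 7) · 2^{1 − 21} < 1, i.e. C(n, 7) < 2^{21 − 1} = 1048576.
Check values of n near the boundary:
  n = 23: C(23, 7) = 245157; 245157 < 1048576? YES
  n = 24: C(24, 7) = 346104; 346104 < 1048576? YES
  n = 25: C(25, 7) = 480700; 480700 < 1048576? YES
  n = 26: C(26, 7) = 657800; 657800 < 1048576? YES
  n = 27: C(27, 7) = 888030; 888030 < 1048576? YES
  n = 28: C(28, 7) = 1184040; 1184040 < 1048576? NO
  n = 29: C(29, 7) = 1560780; 1560780 < 1048576? NO
The largest n with C(n, 7) < 1048576 is n = 27 (where E[X] = 444015/524288 ≈ 0.847). Hence R(7, 7) > 27, i.e. R(7, 7) ≥ 28.

Largest n = 27; hence R(7, 7) > 27.


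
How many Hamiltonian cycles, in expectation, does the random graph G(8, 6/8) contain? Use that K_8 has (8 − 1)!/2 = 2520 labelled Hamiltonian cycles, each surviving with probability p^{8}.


K_8 has (8 − 1)!/2 = 2520 labelled Hamiltonian cycles.
For each such Hamiltonian cycle H, let X_H = 1 if all 8 edges of H are present in G. Then P[X_H = 1] = p^{8} = (3/4)^{8} = 6561/65536.
By linearity of expectation: E[X] = Σ_H E[X_H] = 2520 · p^{8} = 2520 · 6561/65536 = 2066715/8192.
Numerically: E[X] ≈ 252.3.

E[X] = 2520 · (3/4)^{8} = 2066715/8192 ≈ 252.3.


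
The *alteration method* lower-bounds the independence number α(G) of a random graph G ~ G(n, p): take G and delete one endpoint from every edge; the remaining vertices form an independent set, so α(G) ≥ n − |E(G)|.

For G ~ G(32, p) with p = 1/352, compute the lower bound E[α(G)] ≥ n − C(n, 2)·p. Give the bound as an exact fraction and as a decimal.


E[|E(G)|] = C(32, 2)·p = 496 · (1/352) = 31/22.
E[α(G)] ≥ n − E[|E(G)|] = 32 − 31/22 = 673/22.
Numerically: ≈ 30.59091.
(This is only a lower bound; the true E[α(G)] may be larger.)

E[α(G)] ≥ 673/22 ≈ 30.59091.


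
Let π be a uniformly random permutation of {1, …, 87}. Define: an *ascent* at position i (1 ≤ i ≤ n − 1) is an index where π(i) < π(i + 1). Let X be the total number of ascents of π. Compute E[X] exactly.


Write X = Σ X_I over i = 1, …, 86, with X_I the indicator of one ascent.
There are 86 indicators.
For each fixed i, the pair (π(i), π(i+1)) is a uniformly random ordered pair of distinct values from {1, …, 87}; by symmetry P[π(i) < π(i+1)] = 1/2.
By linearity: E[X] = 86 · (1/2) = (87 − 1) · (1/2) = 43 ≈ 43.0000.

E[X] = 43 = 43.0000.


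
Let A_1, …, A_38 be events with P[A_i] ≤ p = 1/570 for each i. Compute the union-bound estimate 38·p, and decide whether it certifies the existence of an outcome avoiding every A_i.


Union bound: P[∪_{i=1}^{38} A_i] ≤ Σ_i P[A_i] ≤ 38·p = 38·(1/570) = 1/15.
Numerically: 1/15 ≈ 0.0667.
Is 1/15 < 1? YES.
Since P[∪ A_i] ≤ 1/15 < 1, the complement has P[∩ A_i^c] ≥ 1 − 1/15 = 14/15 > 0, so some outcome avoids every A_i.

38·p = 1/15 ≈ 0.0667; existence CERTIFIED by the union bound.


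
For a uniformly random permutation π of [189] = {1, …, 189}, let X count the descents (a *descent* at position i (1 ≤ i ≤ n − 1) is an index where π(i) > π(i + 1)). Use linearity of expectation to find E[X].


Write X = Σ X_I over i = 1, …, 188, with X_I the indicator of one descent.
There are 188 indicators.
For each fixed i, the pair (π(i), π(i+1)) is a uniformly random ordered pair of distinct values from {1, …, 189}; by symmetry P[π(i) > π(i+1)] = 1/2.
By linearity: E[X] = 188 · (1/2) = (189 − 1) · (1/2) = 94 ≈ 94.000000.

E[X] = 94 = 94.000000.


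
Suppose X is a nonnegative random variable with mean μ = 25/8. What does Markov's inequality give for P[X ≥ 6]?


μ = E[X] = 25/8, a = 6.
Markov: P[X ≥ 6] ≤ μ/a = (25/8)/6 = 25/48.
Numerically: ≈ 0.521.
(Since a = 6 > μ = 3.125, the bound 25/48 is < 1 and informative.)

P[X ≥ 6] ≤ 25/48 ≈ 0.521.


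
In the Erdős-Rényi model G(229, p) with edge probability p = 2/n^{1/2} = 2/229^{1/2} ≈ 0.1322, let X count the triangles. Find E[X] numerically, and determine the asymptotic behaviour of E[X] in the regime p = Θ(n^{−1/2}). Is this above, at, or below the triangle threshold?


Number of potential triangles: C(229, 3) = 1975354.
Each occurs with probability p³ ≈ (0.1322)³ ≈ 2.308537e-03.
By linearity: E[X] = C(229, 3)·p³ ≈ 1975354 · 2.308537e-03 ≈ 4560.1770.
Since α = 1/2 < 1, p = c/n^{1/2} ≫ 1/n is above the triangle threshold p ~ 1/n. Asymptotically E[X] ~ (c³/6)·n^{3(1−α)} = (2³/6)·n^{1.5} → ∞; triangles are abundant w.h.p.

E[X] ≈ 4560.1770; in regime p = Θ(1/n^{1/2}) E[X] diverges (above the triangle threshold p ~ 1/n).


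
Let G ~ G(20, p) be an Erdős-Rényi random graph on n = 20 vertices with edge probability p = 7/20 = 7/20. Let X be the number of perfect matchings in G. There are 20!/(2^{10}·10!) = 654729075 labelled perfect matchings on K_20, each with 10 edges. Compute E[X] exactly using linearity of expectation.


K_20 has 20!/(2^{10}·10!) = 654729075 labelled perfect matchings.
For each such perfect matching H, let X_H = 1 if all 10 edges of H are present in G. Then P[X_H = 1] = p^{10} = (7/20)^{10} = 282475249/10240000000000.
By linearity of expectation: E[X] = Σ_H E[X_H] = 654729075 · p^{10} = 654729075 · 282475249/10240000000000 = 7397790339526587/409600000000.
Numerically: E[X] ≈ 1.81e+04.

E[X] = 654729075 · (7/20)^{10} = 7397790339526587/409600000000 ≈ 1.81e+04.


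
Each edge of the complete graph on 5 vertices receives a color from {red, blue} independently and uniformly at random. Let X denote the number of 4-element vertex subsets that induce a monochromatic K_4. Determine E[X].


Let X = Σ_S X_S over the C(5, 4) = 5 subsets S of size 4, where X_S = 1 if the K_4 on S is monochromatic.
For a fixed S, the K_4 on S has C(4, 2) = 6 edges. P[all 6 edges red] = (1/2)^6, and likewise for blue, so P[monochromatic] = 2·(1/2)^6 = 2^{1 − 6} = 1/32.
By linearity: E[X] = C(5, 4) · 2^{1 − 6} = 5 · 1/32 = 5/32.
Numerically: E[X] ≈ 0.156250.

E[X] = C(5,4)·2^(1−C(4,2)) = 5/32 ≈ 0.156250.


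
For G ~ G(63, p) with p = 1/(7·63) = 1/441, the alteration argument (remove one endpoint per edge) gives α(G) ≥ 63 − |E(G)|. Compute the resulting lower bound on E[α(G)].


E[|E(G)|] = C(63, 2)·p = 1953 · (1/441) = 31/7.
E[α(G)] ≥ n − E[|E(G)|] = 63 − 31/7 = 410/7.
Numerically: ≈ 58.5714.
(This is only a lower bound; the true E[α(G)] may be larger.)

E[α(G)] ≥ 410/7 ≈ 58.5714.


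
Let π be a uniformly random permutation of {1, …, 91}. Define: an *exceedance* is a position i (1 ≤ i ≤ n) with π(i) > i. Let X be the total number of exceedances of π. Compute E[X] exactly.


Write X = Σ_{i=1}^{91} X_i, where X_i = 1_{π(i) > i}.
For each fixed i, π(i) is uniform over {1, …, 91} (marginal of a uniform permutation), so P[π(i) > i] = (n − i)/n. Summing: Σ_{i=1}^{91} (n − i)/n = (0 + 1 + … + 90)/91 = 91(91 − 1)/(2·91) = (91 − 1)/2.
Hence E[X] = Σ_{i=1}^{91} (91 − i)/91 = 45 ≈ 45.0000.

E[X] = 45 = 45.0000.


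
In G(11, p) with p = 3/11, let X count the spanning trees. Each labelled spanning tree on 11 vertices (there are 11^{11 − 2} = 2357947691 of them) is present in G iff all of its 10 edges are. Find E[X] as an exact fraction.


K_11 has 11^{11 − 2} = 2357947691 labelled spanning trees.
For each such spanning tree H, let X_H = 1 if all 10 edges of H are present in G. Then P[X_H = 1] = p^{10} = (3/11)^{10} = 59049/25937424601.
Summing the indicators: E[X] = Σ_H E[X_H] = 2357947691 · p^{10} = 2357947691 · 59049/25937424601 = 59049/11.
Numerically: E[X] ≈ 5368.09.

E[X] = 2357947691 · (3/11)^{10} = 59049/11 ≈ 5368.09.


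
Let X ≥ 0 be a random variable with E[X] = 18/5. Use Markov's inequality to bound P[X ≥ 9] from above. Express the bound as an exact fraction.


μ = E[X] = 18/5, a = 9.
Markov: P[X ≥ 9] ≤ μ/a = (18/5)/9 = 2/5.
Numerically: ≈ 0.40000.
(Since a = 9 > μ = 3.60000, the bound 2/5 is < 1 and informative.)

P[X ≥ 9] ≤ 2/5 ≈ 0.40000.


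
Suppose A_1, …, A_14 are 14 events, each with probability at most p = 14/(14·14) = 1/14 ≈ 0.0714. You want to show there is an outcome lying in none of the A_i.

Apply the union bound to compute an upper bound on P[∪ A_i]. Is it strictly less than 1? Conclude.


Union bound: P[∪_{i=1}^{14} A_i] ≤ Σ_i P[A_i] ≤ 14·p = 14·(1/14) = 1.
Numerically: 1 ≈ 1.0000.
Is 1 < 1? NO.
Since the bound 1 is ≥ 1, the union bound is uninformative here; it does NOT by itself certify existence.

14·p = 1 ≈ 1.0000; existence NOT certified by the union bound.


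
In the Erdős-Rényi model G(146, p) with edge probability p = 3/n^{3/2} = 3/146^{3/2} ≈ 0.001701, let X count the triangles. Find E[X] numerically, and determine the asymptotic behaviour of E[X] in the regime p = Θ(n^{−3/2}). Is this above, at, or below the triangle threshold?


Number of potential triangles: C(146, 3) = 508080.
Each occurs with probability p³ ≈ (0.001701)³ ≈ 4.917857e-09.
By linearity: E[X] = C(146, 3)·p³ ≈ 508080 · 4.917857e-09 ≈ 0.0025.
Since α = 3/2 > 1, p = c/n^{3/2} = o(1/n) is below the triangle threshold p ~ 1/n. Asymptotically E[X] ~ (c³/6)·n^{3(1−α)} = (3³/6)·n^{-1.5} → 0, so by Markov's inequality G has no triangles w.h.p.

E[X] ≈ 0.0025; in regime p = Θ(1/n^{3/2}) E[X] tends to 0 (below the triangle threshold p ~ 1/n).


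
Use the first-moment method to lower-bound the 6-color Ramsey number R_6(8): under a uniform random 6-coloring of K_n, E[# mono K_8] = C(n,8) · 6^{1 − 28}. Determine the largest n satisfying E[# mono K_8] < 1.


We need C(n, 8) · 6^{1 − 28} < 1, i.e. C(n, 8) < 6^{28 − 1} = 1023490369077469249536.
Check values of n near the boundary:
  n = 1594: C(1594, 8) = 1015652773590544255167; 1015652773590544255167 < 1023490369077469249536? YES
  n = 1595: C(1595, 8) = 1020772636343363633895; 1020772636343363633895 < 1023490369077469249536? YES
  n = 1596: C(1596, 8) = 1025915067760710553965; 1025915067760710553965 < 1023490369077469249536? NO
  n = 1597: C(1597, 8) = 1031080153060953275445; 1031080153060953275445 < 1023490369077469249536? NO
  n = 1598: C(1598, 8) = 1036267977730442348529; 1036267977730442348529 < 1023490369077469249536? NO
The largest n with C(n, 8) < 1023490369077469249536 is n = 1595 (where E[X] = 113419181815929292655/113721152119718805504 ≈ 0.99734). Hence R_6(8) > 1595, i.e. R_6(8) ≥ 1596.

Largest n = 1595; hence R_6(8) > 1595.


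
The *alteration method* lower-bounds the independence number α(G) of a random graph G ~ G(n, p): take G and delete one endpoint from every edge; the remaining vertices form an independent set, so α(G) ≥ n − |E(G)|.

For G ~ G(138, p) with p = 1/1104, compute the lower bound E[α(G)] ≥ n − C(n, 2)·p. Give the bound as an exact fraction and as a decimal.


E[|E(G)|] = C(138, 2)·p = 9453 · (1/1104) = 137/16.
E[α(G)] ≥ n − E[|E(G)|] = 138 − 137/16 = 2071/16.
Numerically: ≈ 129.43750.
(This is only a lower bound; the true E[α(G)] may be larger.)

E[α(G)] ≥ 2071/16 ≈ 129.43750.


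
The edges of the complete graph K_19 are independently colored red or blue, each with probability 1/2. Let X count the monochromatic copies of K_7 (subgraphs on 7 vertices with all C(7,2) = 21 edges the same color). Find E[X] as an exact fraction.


Let X = Σ_S X_S over the C(19, 7) = 50388 subsets S of size 7, where X_S = 1 if the K_7 on S is monochromatic.
For a fixed S, the K_7 on S has C(7, 2) = 21 edges. P[all 21 edges red] = (1/2)^21, and likewise for blue, so P[monochromatic] = 2·(1/2)^21 = 2^{1 − 21} = 1/1048576.
By linearity of expectation: E[X] = C(19, 7) · 2^{1 − 21} = 50388 · 1/1048576 = 12597/262144.
Numerically: E[X] ≈ 0.048.

E[X] = C(19,7)·2^(1−C(7,2)) = 12597/262144 ≈ 0.048.


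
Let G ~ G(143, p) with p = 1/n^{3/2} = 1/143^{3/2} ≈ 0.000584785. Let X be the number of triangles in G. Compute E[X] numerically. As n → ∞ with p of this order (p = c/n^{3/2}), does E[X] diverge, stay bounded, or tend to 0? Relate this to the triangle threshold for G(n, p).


Number of potential triangles: C(143, 3) = 477191.
Each occurs with probability p³ ≈ (0.000584785)³ ≈ 1.99980584e-10.
By linearity: E[X] = C(143, 3)·p³ ≈ 477191 · 1.99980584e-10 ≈ 0.000095.
Since α = 3/2 > 1, p = c/n^{3/2} = o(1/n) is below the triangle threshold p ~ 1/n. Asymptotically E[X] ~ (c³/6)·n^{3(1−α)} = (1³/6)·n^{-1.5} → 0, so by Markov's inequality G has no triangles w.h.p.

E[X] ≈ 0.000095; in regime p = Θ(1/n^{3/2}) E[X] tends to 0 (below the triangle threshold p ~ 1/n).


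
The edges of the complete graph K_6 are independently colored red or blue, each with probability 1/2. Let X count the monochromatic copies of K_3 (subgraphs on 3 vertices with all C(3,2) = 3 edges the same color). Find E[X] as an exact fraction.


Let X = Σ_S X_S over the C(6, 3) = 20 subsets S of size 3, where X_S = 1 if the K_3 on S is monochromatic.
For a fixed S, the K_3 on S has C(3, 2) = 3 edges. P[all 3 edges red] = (1/2)^3, and likewise for blue, so P[monochromatic] = 2·(1/2)^3 = 2^{1 − 3} = 1/4.
By linearity of expectation: E[X] = C(6, 3) · 2^{1 − 3} = 20 · 1/4 = 5.
Numerically: E[X] ≈ 5.000000.

E[X] = C(6,3)·2^(1−C(3,2)) = 5 ≈ 5.000000.


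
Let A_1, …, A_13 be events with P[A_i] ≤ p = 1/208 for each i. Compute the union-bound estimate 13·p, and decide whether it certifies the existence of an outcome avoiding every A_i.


Union bound: P[∪_{i=1}^{13} A_i] ≤ Σ_i P[A_i] ≤ 13·p = 13·(1/208) = 1/16.
Numerically: 1/16 ≈ 0.062500.
Is 1/16 < 1? YES.
Since P[∪ A_i] ≤ 1/16 < 1, the complement has P[∩ A_i^c] ≥ 1 − 1/16 = 15/16 > 0, so some outcome avoids every A_i.

13·p = 1/16 ≈ 0.062500; existence CERTIFIED by the union bound.


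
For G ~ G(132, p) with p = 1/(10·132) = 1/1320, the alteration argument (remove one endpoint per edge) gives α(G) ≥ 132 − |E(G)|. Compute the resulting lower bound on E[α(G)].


E[|E(G)|] = C(132, 2)·p = 8646 · (1/1320) = 131/20.
E[α(G)] ≥ n − E[|E(G)|] = 132 − 131/20 = 2509/20.
Numerically: ≈ 125.450.
(This is only a lower bound; the true E[α(G)] may be larger.)

E[α(G)] ≥ 2509/20 ≈ 125.450.


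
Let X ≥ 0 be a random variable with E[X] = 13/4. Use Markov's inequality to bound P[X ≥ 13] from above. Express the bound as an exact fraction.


μ = E[X] = 13/4, a = 13.
Markov: P[X ≥ 13] ≤ μ/a = (13/4)/13 = 1/4.
Numerically: ≈ 0.2500.
(Since a = 13 > μ = 3.2500, the bound 1/4 is < 1 and informative.)

P[X ≥ 13] ≤ 1/4 ≈ 0.2500.


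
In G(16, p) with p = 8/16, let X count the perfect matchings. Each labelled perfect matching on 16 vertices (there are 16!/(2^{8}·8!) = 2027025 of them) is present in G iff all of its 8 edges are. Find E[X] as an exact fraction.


K_16 has 16!/(2^{8}·8!) = 2027025 labelled perfect matchings.
For each such perfect matching H, let X_H = 1 if all 8 edges of H are present in G. Then P[X_H = 1] = p^{8} = (1/2)^{8} = 1/256.
By linearity of expectation: E[X] = Σ_H E[X_H] = 2027025 · p^{8} = 2027025 · 1/256 = 2027025/256.
Numerically: E[X] ≈ 7.92e+03.

E[X] = 2027025 · (1/2)^{8} = 2027025/256 ≈ 7.92e+03.


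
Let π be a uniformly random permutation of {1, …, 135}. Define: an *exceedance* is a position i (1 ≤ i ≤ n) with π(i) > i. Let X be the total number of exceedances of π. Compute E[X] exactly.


Write X = Σ_{i=1}^{135} X_i, where X_i = 1_{π(i) > i}.
For each fixed i, π(i) is uniform over {1, …, 135} (marginal of a uniform permutation), so P[π(i) > i] = (n − i)/n. Summing: Σ_{i=1}^{135} (n − i)/n = (0 + 1 + … + 134)/135 = 135(135 − 1)/(2·135) = (135 − 1)/2.
Hence E[X] = Σ_{i=1}^{135} (135 − i)/135 = 67 ≈ 67.000.

E[X] = 67 = 67.000.


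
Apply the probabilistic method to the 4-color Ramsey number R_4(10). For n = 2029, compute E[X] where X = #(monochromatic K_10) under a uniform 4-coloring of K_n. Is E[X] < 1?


E[X] = C(2029, 10) · 4^{1 − 45} = 318720800295355682059574310 · 4^{−44} = 318720800295355682059574310/309485009821345068724781056.
As a reduced fraction: E[X] = 159360400147677841029787155/154742504910672534362390528 ≈ 1.0298424.
Is E[X] < 1? NO.
Since E[X] ≥ 1, the first-moment bound is inconclusive at n = 2029; it does NOT by itself certify R_4(10) > 2029.

E[X] = 159360400147677841029787155/154742504910672534362390528 ≈ 1.0298424; E[X] ≥ 1; first-moment method inconclusive here.


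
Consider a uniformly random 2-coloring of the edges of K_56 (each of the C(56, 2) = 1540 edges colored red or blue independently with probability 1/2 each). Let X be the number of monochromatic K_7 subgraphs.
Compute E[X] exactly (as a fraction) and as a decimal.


Let X = Σ_S X_S over the C(56, 7) = 231917400 subsets S of size 7, where X_S = 1 if the K_7 on S is monochromatic.
For a fixed S, the K_7 on S has C(7, 2) = 21 edges. P[all 21 edges red] = (1/2)^21, and likewise for blue, so P[monochromatic] = 2·(1/2)^21 = 2^{1 − 21} = 1/1048576.
By linearity: E[X] = C(56, 7) · 2^{1 − 21} = 231917400 · 1/1048576 = 28989675/131072.
Numerically: E[X] ≈ 221.174.

E[X] = C(56,7)·2^(1−C(7,2)) = 28989675/131072 ≈ 221.174.
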